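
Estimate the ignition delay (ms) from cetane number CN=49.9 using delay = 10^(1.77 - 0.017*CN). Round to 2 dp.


delay = 10^(1.77 - 0.017*CN)
Exponent = 1.77 - 0.017*49.9 = 0.9217
delay = 10^0.9217 = 8.35 ms


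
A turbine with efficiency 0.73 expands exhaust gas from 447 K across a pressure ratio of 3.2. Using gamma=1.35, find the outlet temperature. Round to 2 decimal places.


T_out = T_in * (1 - eta * (1 - PR^(-(gamma-1)/gamma)))
Exponent = -(1.35-1)/1.35 = -0.25925926
PR^exp = 3.2^(-0.25925926) = 0.73966521
Factor = 1 - 0.73*(1 - 0.73966521) = 0.80995560
T_out = 447 * 0.80995560 = 362.05 K


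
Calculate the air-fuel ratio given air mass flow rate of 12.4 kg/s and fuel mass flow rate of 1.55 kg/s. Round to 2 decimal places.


AFR = m_air / m_fuel
AFR = 12.4 / 1.55 = 8.00


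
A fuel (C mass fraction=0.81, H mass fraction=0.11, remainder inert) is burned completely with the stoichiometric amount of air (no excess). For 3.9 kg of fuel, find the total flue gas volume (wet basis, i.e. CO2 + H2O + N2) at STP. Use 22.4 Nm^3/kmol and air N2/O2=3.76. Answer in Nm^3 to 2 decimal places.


Per kg fuel: CO2 = (C/12 kmol)*22.4 = (0.81/12)*22.4 = 1.51200 Nm^3
Per kg fuel: H2O = (H/2 kmol)*22.4 = (0.11/2)*22.4 = 1.23200 Nm^3
O2 needed per kg fuel = C/12 + H/4 = 0.81/12 + 0.11/4 = 0.09500000 kmol
Per kg fuel: N2 = O2*3.76*22.4 = 0.09500000*3.76*22.4 = 8.00128 Nm^3
Total per kg = 1.51200 + 1.23200 + 8.00128 = 10.74528 Nm^3
Total = 10.74528 * 3.9 = 41.91 Nm^3


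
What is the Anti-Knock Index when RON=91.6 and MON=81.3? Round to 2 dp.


AKI = (RON + MON) / 2
AKI = (91.6 + 81.3) / 2
AKI = 172.9 / 2 = 86.45


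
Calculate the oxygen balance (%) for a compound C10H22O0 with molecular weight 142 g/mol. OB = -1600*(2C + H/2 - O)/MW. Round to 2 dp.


OB = -1600 * (2C + H/2 - O) / MW
Inner = 2*10 + 22/2 - 0 = 31.00
OB = -1600 * 31.00 / 142 = -349.30%


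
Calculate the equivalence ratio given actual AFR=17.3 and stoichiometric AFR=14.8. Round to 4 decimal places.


phi = AFR_stoich / AFR_actual
phi = 14.8 / 17.3 = 0.8555


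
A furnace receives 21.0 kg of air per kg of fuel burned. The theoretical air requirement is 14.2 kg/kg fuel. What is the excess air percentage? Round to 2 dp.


Excess air = actual - stoichiometric = 21.0 - 14.2 = 6.80 kg/kg fuel
Excess air % = (excess / stoich) * 100 = (6.80 / 14.2) * 100 = 47.89%


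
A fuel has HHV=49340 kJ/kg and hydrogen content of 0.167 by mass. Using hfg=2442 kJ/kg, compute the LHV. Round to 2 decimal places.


LHV = HHV - hfg * 9 * H
Water correction = 2442 * 9 * 0.167 = 3670.326 kJ/kg
LHV = 49340 - 3670.326 = 45669.67 kJ/kg


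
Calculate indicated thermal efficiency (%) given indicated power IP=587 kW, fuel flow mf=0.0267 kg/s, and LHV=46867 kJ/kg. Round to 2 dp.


eta_ith = (IP / (mf * LHV)) * 100
Denominator = 0.0267 * 46867 = 1251.3489 kW
eta_ith = (587 / 1251.3489) * 100 = 46.91%


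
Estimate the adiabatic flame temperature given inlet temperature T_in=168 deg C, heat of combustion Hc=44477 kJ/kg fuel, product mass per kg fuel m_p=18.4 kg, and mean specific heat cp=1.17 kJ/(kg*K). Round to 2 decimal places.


T_ad = T_in + Hc / (m_p * cp)
Denominator = 18.4 * 1.17 = 21.5280
Temperature rise = 44477 / 21.5280 = 2066.01 K
T_ad = 168 + 2066.01 = 2234.01 deg C


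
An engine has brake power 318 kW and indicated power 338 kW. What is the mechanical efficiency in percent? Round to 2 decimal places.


eta_mech = (BP / IP) * 100
Ratio = 318 / 338 = 0.9408
eta_mech = 0.9408 * 100 = 94.08%


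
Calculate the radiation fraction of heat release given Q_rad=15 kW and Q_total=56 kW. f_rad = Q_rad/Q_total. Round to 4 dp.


f_rad = Q_rad / Q_total
f_rad = 15 / 56 = 0.2679


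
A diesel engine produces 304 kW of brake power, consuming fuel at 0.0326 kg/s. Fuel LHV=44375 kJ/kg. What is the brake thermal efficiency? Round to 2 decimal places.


eta_BTE = (BP / (mf * LHV)) * 100
Denominator = 0.0326 * 44375 = 1446.6250 kW
eta_BTE = (304 / 1446.6250) * 100 = 21.01%


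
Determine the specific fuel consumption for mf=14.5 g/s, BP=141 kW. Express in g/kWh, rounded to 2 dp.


SFC = (mf / BP) * 3600
Rate = 14.5 / 141 = 0.102837 g/(s*kW)
SFC = 0.102837 * 3600 = 370.21 g/kWh


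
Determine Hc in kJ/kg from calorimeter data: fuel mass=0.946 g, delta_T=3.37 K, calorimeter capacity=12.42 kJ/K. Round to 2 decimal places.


Hc = C_cal * delta_T / m_fuel
Q_released = 12.42 * 3.37 = 41.8554 kJ
m_fuel = 0.946 g = 0.946/1000 kg = 0.000946 kg
Hc = 41.8554 / 0.000946 = 44244.61 kJ/kg


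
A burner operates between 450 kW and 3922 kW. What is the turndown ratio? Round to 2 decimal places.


TDR = Q_max / Q_min
TDR = 3922 / 450 = 8.72


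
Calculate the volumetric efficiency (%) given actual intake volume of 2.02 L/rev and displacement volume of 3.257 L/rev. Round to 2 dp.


eta_v = (V_actual / V_disp) * 100
Ratio = 2.02 / 3.257 = 0.6202
eta_v = 0.6202 * 100 = 62.02%


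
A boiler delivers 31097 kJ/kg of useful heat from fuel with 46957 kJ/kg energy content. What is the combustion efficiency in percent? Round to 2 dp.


Efficiency = (Q_useful / Q_fuel) * 100
Efficiency = (31097 / 46957) * 100
Efficiency = 0.6622 * 100 = 66.22%


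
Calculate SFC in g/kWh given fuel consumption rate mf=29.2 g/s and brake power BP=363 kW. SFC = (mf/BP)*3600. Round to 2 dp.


SFC = (mf / BP) * 3600
Rate = 29.2 / 363 = 0.080441 g/(s*kW)
SFC = 0.080441 * 3600 = 289.59 g/kWh


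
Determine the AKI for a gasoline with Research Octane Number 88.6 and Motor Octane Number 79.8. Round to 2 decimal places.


AKI = (RON + MON) / 2
AKI = (88.6 + 79.8) / 2
AKI = 168.4 / 2 = 84.20


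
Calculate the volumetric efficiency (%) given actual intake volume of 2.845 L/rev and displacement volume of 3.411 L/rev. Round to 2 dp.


eta_v = (V_actual / V_disp) * 100
Ratio = 2.845 / 3.411 = 0.8341
eta_v = 0.8341 * 100 = 83.41%


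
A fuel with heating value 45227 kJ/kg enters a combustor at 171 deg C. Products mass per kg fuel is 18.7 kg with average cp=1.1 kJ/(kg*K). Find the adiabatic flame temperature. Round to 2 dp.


T_ad = T_in + Hc / (m_p * cp)
Denominator = 18.7 * 1.1 = 20.5700
Temperature rise = 45227 / 20.5700 = 2198.69 K
T_ad = 171 + 2198.69 = 2369.69 deg C


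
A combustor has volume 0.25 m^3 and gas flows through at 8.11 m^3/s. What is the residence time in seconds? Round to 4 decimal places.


tau = V / Q_flow
tau = 0.25 / 8.11 = 0.0308 s


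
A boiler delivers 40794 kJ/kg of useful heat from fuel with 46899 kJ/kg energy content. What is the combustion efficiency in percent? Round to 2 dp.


Efficiency = (Q_useful / Q_fuel) * 100
Efficiency = (40794 / 46899) * 100
Efficiency = 0.8698 * 100 = 86.98%


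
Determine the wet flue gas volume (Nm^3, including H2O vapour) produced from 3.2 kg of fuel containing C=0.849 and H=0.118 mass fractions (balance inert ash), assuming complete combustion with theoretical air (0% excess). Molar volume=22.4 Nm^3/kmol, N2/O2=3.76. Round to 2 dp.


Per kg fuel: CO2 = (C/12 kmol)*22.4 = (0.849/12)*22.4 = 1.58480 Nm^3
Per kg fuel: H2O = (H/2 kmol)*22.4 = (0.118/2)*22.4 = 1.32160 Nm^3
O2 needed per kg fuel = C/12 + H/4 = 0.849/12 + 0.118/4 = 0.10025000 kmol
Per kg fuel: N2 = O2*3.76*22.4 = 0.10025000*3.76*22.4 = 8.44346 Nm^3
Total per kg = 1.58480 + 1.32160 + 8.44346 = 11.34986 Nm^3
Total = 11.34986 * 3.2 = 36.32 Nm^3


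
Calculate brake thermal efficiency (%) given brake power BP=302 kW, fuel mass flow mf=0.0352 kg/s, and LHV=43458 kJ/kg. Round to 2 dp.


eta_BTE = (BP / (mf * LHV)) * 100
Denominator = 0.0352 * 43458 = 1529.7216 kW
eta_BTE = (302 / 1529.7216) * 100 = 19.74%


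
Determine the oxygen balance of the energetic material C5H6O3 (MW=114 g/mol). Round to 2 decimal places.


OB = -1600 * (2C + H/2 - O) / MW
Inner = 2*5 + 6/2 - 3 = 10.00
OB = -1600 * 10.00 / 114 = -140.35%


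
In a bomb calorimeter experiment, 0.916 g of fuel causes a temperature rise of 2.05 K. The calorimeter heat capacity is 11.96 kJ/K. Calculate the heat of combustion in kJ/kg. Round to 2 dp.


Hc = C_cal * delta_T / m_fuel
Q_released = 11.96 * 2.05 = 24.5180 kJ
m_fuel = 0.916 g = 0.916/1000 kg = 0.000916 kg
Hc = 24.5180 / 0.000916 = 26766.38 kJ/kg


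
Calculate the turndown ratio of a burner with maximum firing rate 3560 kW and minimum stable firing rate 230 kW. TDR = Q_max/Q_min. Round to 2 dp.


TDR = Q_max / Q_min
TDR = 3560 / 230 = 15.48


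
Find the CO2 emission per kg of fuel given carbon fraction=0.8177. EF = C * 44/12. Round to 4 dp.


EF = C_frac * (M_CO2 / M_C)
EF = 0.8177 * (44/12)
EF = 0.8177 * 3.666667 = 2.9982 kg_CO2/kg_fuel


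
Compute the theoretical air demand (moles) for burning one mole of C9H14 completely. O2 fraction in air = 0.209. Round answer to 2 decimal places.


Balanced combustion: C9H14 + 12.5 O2 -> 9 CO2 + 7 H2O
O2 needed = C + H/4 = 9 + 14/4 = 12.50 moles
Air moles = O2 / 0.209 = 12.50 / 0.209 = 59.81 moles air


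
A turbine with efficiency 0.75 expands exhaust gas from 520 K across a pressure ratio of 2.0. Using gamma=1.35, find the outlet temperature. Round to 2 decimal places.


T_out = T_in * (1 - eta * (1 - PR^(-(gamma-1)/gamma)))
Exponent = -(1.35-1)/1.35 = -0.25925926
PR^exp = 2.0^(-0.25925926) = 0.83551680
Factor = 1 - 0.75*(1 - 0.83551680) = 0.87663760
T_out = 520 * 0.87663760 = 455.85 K


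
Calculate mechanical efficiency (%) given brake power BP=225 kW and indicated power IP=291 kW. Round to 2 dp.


eta_mech = (BP / IP) * 100
Ratio = 225 / 291 = 0.7732
eta_mech = 0.7732 * 100 = 77.32%


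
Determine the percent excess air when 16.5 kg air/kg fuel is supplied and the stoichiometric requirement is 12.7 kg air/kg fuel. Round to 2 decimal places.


Excess air = actual - stoichiometric = 16.5 - 12.7 = 3.80 kg/kg fuel
Excess air % = (excess / stoich) * 100 = (3.80 / 12.7) * 100 = 29.92%


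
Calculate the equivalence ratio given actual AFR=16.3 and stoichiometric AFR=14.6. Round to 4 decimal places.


phi = AFR_stoich / AFR_actual
phi = 14.6 / 16.3 = 0.8957


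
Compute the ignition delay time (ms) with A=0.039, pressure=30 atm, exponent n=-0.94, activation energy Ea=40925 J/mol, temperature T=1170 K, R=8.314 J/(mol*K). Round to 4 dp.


tau = A * P^n * exp(Ea/(R*T))
P^n = 30^(-0.94) = 0.04087954
Ea/(R*T) = 40925/(8.314*1170) = 4.207197
exp(Ea/(R*T)) = 67.167976
tau = 0.039 * 0.04087954 * 67.167976 = 0.1071 ms


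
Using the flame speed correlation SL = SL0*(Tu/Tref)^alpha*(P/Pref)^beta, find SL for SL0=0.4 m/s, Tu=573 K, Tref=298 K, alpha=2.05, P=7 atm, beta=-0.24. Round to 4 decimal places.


SL = SL0 * (Tu/Tref)^alpha * (P/Pref)^beta
T ratio = 573/298 = 1.92281879
(T ratio)^alpha = 1.92281879^2.05 = 3.820090
(P/Pref)^beta = 7^(-0.24) = 0.626869
SL = 0.4 * 3.820090 * 0.626869 = 0.9579 m/s


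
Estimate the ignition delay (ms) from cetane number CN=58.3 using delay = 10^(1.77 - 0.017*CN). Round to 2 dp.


delay = 10^(1.77 - 0.017*CN)
Exponent = 1.77 - 0.017*58.3 = 0.7789
delay = 10^0.7789 = 6.01 ms


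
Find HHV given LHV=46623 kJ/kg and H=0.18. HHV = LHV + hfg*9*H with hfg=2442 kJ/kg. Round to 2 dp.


HHV = LHV + hfg * 9 * H
Water addition = 2442 * 9 * 0.18 = 3956.040 kJ/kg
HHV = 46623 + 3956.040 = 50579.04 kJ/kg


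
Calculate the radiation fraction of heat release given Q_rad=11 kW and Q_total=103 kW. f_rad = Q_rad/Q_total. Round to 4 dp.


f_rad = Q_rad / Q_total
f_rad = 11 / 103 = 0.1068


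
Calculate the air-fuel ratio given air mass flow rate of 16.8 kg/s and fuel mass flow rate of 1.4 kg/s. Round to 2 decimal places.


AFR = m_air / m_fuel
AFR = 16.8 / 1.4 = 12.00


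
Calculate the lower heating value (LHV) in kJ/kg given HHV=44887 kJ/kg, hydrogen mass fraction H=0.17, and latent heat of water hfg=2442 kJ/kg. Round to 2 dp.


LHV = HHV - hfg * 9 * H
Water correction = 2442 * 9 * 0.17 = 3736.260 kJ/kg
LHV = 44887 - 3736.260 = 41150.74 kJ/kg


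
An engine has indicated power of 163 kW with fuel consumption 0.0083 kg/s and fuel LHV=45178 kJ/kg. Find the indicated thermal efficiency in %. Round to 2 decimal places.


eta_ith = (IP / (mf * LHV)) * 100
Denominator = 0.0083 * 45178 = 374.9774 kW
eta_ith = (163 / 374.9774) * 100 = 43.47%


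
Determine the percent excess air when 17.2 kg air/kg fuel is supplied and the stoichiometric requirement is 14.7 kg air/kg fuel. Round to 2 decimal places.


Excess air = actual - stoichiometric = 17.2 - 14.7 = 2.50 kg/kg fuel
Excess air % = (excess / stoich) * 100 = (2.50 / 14.7) * 100 = 17.01%


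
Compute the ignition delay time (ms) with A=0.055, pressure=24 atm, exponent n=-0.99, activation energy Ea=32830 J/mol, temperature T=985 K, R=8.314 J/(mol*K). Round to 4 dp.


tau = A * P^n * exp(Ea/(R*T))
P^n = 24^(-0.99) = 0.04301212
Ea/(R*T) = 32830/(8.314*985) = 4.008895
exp(Ea/(R*T)) = 55.085942
tau = 0.055 * 0.04301212 * 55.085942 = 0.1303 ms


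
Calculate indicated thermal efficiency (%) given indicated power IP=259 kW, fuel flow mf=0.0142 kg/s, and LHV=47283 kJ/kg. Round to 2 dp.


eta_ith = (IP / (mf * LHV)) * 100
Denominator = 0.0142 * 47283 = 671.4186 kW
eta_ith = (259 / 671.4186) * 100 = 38.58%


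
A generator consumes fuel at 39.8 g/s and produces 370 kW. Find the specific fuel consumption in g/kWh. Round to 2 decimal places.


SFC = (mf / BP) * 3600
Rate = 39.8 / 370 = 0.107568 g/(s*kW)
SFC = 0.107568 * 3600 = 387.24 g/kWh


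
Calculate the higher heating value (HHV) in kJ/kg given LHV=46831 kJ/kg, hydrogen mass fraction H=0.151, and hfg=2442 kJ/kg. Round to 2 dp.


HHV = LHV + hfg * 9 * H
Water addition = 2442 * 9 * 0.151 = 3318.678 kJ/kg
HHV = 46831 + 3318.678 = 50149.68 kJ/kg


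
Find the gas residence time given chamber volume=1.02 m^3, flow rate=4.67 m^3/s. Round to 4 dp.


tau = V / Q_flow
tau = 1.02 / 4.67 = 0.2184 s


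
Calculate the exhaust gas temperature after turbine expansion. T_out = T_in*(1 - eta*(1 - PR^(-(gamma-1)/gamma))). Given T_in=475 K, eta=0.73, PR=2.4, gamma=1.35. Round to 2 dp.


T_out = T_in * (1 - eta * (1 - PR^(-(gamma-1)/gamma)))
Exponent = -(1.35-1)/1.35 = -0.25925926
PR^exp = 2.4^(-0.25925926) = 0.79694200
Factor = 1 - 0.73*(1 - 0.79694200) = 0.85176766
T_out = 475 * 0.85176766 = 404.59 K


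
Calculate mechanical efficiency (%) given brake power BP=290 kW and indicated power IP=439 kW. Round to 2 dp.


eta_mech = (BP / IP) * 100
Ratio = 290 / 439 = 0.6606
eta_mech = 0.6606 * 100 = 66.06%


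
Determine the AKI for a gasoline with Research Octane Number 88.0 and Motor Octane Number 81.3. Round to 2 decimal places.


AKI = (RON + MON) / 2
AKI = (88.0 + 81.3) / 2
AKI = 169.3 / 2 = 84.65


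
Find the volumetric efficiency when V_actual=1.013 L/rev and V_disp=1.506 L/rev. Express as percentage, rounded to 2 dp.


eta_v = (V_actual / V_disp) * 100
Ratio = 1.013 / 1.506 = 0.6726
eta_v = 0.6726 * 100 = 67.26%


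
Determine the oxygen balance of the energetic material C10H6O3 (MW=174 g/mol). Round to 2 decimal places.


OB = -1600 * (2C + H/2 - O) / MW
Inner = 2*10 + 6/2 - 3 = 20.00
OB = -1600 * 20.00 / 174 = -183.91%


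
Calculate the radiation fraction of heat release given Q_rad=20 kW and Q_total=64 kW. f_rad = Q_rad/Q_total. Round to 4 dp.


f_rad = Q_rad / Q_total
f_rad = 20 / 64 = 0.3125


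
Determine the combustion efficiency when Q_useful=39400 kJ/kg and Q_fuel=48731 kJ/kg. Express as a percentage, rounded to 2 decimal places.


Efficiency = (Q_useful / Q_fuel) * 100
Efficiency = (39400 / 48731) * 100
Efficiency = 0.8085 * 100 = 80.85%


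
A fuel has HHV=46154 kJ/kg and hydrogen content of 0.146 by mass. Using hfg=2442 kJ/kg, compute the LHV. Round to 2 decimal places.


LHV = HHV - hfg * 9 * H
Water correction = 2442 * 9 * 0.146 = 3208.788 kJ/kg
LHV = 46154 - 3208.788 = 42945.21 kJ/kg


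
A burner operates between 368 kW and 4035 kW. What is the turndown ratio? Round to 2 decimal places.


TDR = Q_max / Q_min
TDR = 4035 / 368 = 10.96


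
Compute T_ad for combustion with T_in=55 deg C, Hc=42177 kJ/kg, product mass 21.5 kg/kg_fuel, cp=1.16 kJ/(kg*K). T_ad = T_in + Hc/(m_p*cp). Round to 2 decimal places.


T_ad = T_in + Hc / (m_p * cp)
Denominator = 21.5 * 1.16 = 24.9400
Temperature rise = 42177 / 24.9400 = 1691.14 K
T_ad = 55 + 1691.14 = 1746.14 deg C


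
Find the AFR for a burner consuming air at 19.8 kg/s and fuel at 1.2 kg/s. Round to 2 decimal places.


AFR = m_air / m_fuel
AFR = 19.8 / 1.2 = 16.50


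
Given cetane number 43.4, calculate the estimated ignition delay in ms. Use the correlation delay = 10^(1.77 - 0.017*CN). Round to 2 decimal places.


delay = 10^(1.77 - 0.017*CN)
Exponent = 1.77 - 0.017*43.4 = 1.0322
delay = 10^1.0322 = 10.77 ms


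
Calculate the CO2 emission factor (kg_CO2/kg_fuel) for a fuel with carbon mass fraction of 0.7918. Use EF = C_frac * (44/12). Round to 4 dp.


EF = C_frac * (M_CO2 / M_C)
EF = 0.7918 * (44/12)
EF = 0.7918 * 3.666667 = 2.9033 kg_CO2/kg_fuel


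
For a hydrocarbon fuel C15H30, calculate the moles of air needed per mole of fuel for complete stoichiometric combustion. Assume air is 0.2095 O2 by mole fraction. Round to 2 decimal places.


Balanced combustion: C15H30 + 22.5 O2 -> 15 CO2 + 15 H2O
O2 needed = C + H/4 = 15 + 30/4 = 22.50 moles
Air moles = O2 / 0.2095 = 22.50 / 0.2095 = 107.40 moles air


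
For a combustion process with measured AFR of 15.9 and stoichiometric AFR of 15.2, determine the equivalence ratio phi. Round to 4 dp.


phi = AFR_stoich / AFR_actual
phi = 15.2 / 15.9 = 0.9560


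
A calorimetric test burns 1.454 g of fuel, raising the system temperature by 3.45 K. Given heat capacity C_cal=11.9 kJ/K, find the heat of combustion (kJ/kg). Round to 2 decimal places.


Hc = C_cal * delta_T / m_fuel
Q_released = 11.9 * 3.45 = 41.0550 kJ
m_fuel = 1.454 g = 1.454/1000 kg = 0.001454 kg
Hc = 41.0550 / 0.001454 = 28235.90 kJ/kg


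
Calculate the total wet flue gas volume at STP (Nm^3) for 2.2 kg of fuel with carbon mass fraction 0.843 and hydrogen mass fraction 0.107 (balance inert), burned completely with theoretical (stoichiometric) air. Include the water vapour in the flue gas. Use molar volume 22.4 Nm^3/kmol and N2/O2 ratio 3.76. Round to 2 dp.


Per kg fuel: CO2 = (C/12 kmol)*22.4 = (0.843/12)*22.4 = 1.57360 Nm^3
Per kg fuel: H2O = (H/2 kmol)*22.4 = (0.107/2)*22.4 = 1.19840 Nm^3
O2 needed per kg fuel = C/12 + H/4 = 0.843/12 + 0.107/4 = 0.09700000 kmol
Per kg fuel: N2 = O2*3.76*22.4 = 0.09700000*3.76*22.4 = 8.16973 Nm^3
Total per kg = 1.57360 + 1.19840 + 8.16973 = 10.94173 Nm^3
Total = 10.94173 * 2.2 = 24.07 Nm^3


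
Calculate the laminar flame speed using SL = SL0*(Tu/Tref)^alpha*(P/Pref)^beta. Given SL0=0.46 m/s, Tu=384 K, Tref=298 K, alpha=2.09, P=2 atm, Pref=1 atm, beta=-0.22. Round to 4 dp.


SL = SL0 * (Tu/Tref)^alpha * (P/Pref)^beta
T ratio = 384/298 = 1.28859060
(T ratio)^alpha = 1.28859060^2.09 = 1.698792
(P/Pref)^beta = 2^(-0.22) = 0.858565
SL = 0.46 * 1.698792 * 0.858565 = 0.6709 m/s


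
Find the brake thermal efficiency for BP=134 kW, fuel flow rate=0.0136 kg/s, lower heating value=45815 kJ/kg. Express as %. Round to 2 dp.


eta_BTE = (BP / (mf * LHV)) * 100
Denominator = 0.0136 * 45815 = 623.0840 kW
eta_BTE = (134 / 623.0840) * 100 = 21.51%


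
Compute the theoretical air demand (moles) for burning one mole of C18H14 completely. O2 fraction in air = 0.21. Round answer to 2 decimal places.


Balanced combustion: C18H14 + 21.5 O2 -> 18 CO2 + 7 H2O
O2 needed = C + H/4 = 18 + 14/4 = 21.50 moles
Air moles = O2 / 0.21 = 21.50 / 0.21 = 102.38 moles air


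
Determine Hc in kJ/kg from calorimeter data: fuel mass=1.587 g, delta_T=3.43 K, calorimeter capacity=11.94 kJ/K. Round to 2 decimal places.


Hc = C_cal * delta_T / m_fuel
Q_released = 11.94 * 3.43 = 40.9542 kJ
m_fuel = 1.587 g = 1.587/1000 kg = 0.001587 kg
Hc = 40.9542 / 0.001587 = 25806.05 kJ/kg


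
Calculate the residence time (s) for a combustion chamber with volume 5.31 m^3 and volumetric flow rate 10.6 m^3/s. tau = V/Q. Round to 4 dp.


tau = V / Q_flow
tau = 5.31 / 10.6 = 0.5009 s


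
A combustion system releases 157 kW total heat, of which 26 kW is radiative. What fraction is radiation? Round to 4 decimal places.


f_rad = Q_rad / Q_total
f_rad = 26 / 157 = 0.1656


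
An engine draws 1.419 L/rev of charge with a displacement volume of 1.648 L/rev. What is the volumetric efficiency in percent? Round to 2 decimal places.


eta_v = (V_actual / V_disp) * 100
Ratio = 1.419 / 1.648 = 0.8610
eta_v = 0.8610 * 100 = 86.10%


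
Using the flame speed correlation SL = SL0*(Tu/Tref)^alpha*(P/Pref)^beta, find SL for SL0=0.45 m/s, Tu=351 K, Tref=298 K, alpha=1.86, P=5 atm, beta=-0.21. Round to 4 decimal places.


SL = SL0 * (Tu/Tref)^alpha * (P/Pref)^beta
T ratio = 351/298 = 1.17785235
(T ratio)^alpha = 1.17785235^1.86 = 1.355904
(P/Pref)^beta = 5^(-0.21) = 0.713208
SL = 0.45 * 1.355904 * 0.713208 = 0.4352 m/s


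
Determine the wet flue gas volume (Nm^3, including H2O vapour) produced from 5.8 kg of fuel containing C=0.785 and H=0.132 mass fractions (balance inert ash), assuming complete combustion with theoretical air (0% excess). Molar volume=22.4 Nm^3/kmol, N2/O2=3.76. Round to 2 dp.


Per kg fuel: CO2 = (C/12 kmol)*22.4 = (0.785/12)*22.4 = 1.46533 Nm^3
Per kg fuel: H2O = (H/2 kmol)*22.4 = (0.132/2)*22.4 = 1.47840 Nm^3
O2 needed per kg fuel = C/12 + H/4 = 0.785/12 + 0.132/4 = 0.09841667 kmol
Per kg fuel: N2 = O2*3.76*22.4 = 0.09841667*3.76*22.4 = 8.28905 Nm^3
Total per kg = 1.46533 + 1.47840 + 8.28905 = 11.23278 Nm^3
Total = 11.23278 * 5.8 = 65.15 Nm^3


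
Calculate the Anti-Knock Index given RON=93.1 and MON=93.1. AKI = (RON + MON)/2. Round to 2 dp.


AKI = (RON + MON) / 2
AKI = (93.1 + 93.1) / 2
AKI = 186.2 / 2 = 93.10


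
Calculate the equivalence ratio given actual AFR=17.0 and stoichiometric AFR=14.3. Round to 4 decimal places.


phi = AFR_stoich / AFR_actual
phi = 14.3 / 17.0 = 0.8412


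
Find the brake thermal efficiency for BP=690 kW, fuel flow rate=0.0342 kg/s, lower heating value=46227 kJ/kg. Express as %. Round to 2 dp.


eta_BTE = (BP / (mf * LHV)) * 100
Denominator = 0.0342 * 46227 = 1580.9634 kW
eta_BTE = (690 / 1580.9634) * 100 = 43.64%


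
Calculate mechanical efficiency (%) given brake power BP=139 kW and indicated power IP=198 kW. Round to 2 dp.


eta_mech = (BP / IP) * 100
Ratio = 139 / 198 = 0.7020
eta_mech = 0.7020 * 100 = 70.20%


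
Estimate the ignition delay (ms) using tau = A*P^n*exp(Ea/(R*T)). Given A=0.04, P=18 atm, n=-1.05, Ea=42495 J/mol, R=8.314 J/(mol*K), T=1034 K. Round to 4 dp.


tau = A * P^n * exp(Ea/(R*T))
P^n = 18^(-1.05) = 0.04807993
Ea/(R*T) = 42495/(8.314*1034) = 4.943190
exp(Ea/(R*T)) = 140.216782
tau = 0.04 * 0.04807993 * 140.216782 = 0.2697 ms


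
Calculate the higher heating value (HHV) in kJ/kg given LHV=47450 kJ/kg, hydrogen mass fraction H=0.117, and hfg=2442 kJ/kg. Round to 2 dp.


HHV = LHV + hfg * 9 * H
Water addition = 2442 * 9 * 0.117 = 2571.426 kJ/kg
HHV = 47450 + 2571.426 = 50021.43 kJ/kg


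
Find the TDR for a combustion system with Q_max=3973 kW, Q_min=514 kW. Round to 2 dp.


TDR = Q_max / Q_min
TDR = 3973 / 514 = 7.73


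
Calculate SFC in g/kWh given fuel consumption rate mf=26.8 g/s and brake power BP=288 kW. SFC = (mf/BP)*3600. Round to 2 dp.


SFC = (mf / BP) * 3600
Rate = 26.8 / 288 = 0.093056 g/(s*kW)
SFC = 0.093056 * 3600 = 335.00 g/kWh


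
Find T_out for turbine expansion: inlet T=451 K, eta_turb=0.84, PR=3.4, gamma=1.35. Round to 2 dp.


T_out = T_in * (1 - eta * (1 - PR^(-(gamma-1)/gamma)))
Exponent = -(1.35-1)/1.35 = -0.25925926
PR^exp = 3.4^(-0.25925926) = 0.72813041
Factor = 1 - 0.84*(1 - 0.72813041) = 0.77162954
T_out = 451 * 0.77162954 = 348.00 K


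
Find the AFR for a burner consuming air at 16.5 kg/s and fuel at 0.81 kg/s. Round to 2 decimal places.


AFR = m_air / m_fuel
AFR = 16.5 / 0.81 = 20.37


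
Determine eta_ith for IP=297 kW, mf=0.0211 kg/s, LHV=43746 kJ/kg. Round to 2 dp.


eta_ith = (IP / (mf * LHV)) * 100
Denominator = 0.0211 * 43746 = 923.0406 kW
eta_ith = (297 / 923.0406) * 100 = 32.18%


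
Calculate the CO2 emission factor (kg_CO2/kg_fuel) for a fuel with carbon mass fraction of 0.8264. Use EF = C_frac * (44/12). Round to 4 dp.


EF = C_frac * (M_CO2 / M_C)
EF = 0.8264 * (44/12)
EF = 0.8264 * 3.666667 = 3.0301 kg_CO2/kg_fuel


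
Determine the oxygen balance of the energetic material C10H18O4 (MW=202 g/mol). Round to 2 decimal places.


OB = -1600 * (2C + H/2 - O) / MW
Inner = 2*10 + 18/2 - 4 = 25.00
OB = -1600 * 25.00 / 202 = -198.02%


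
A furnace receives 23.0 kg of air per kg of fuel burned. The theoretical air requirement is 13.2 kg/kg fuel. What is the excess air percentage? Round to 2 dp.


Excess air = actual - stoichiometric = 23.0 - 13.2 = 9.80 kg/kg fuel
Excess air % = (excess / stoich) * 100 = (9.80 / 13.2) * 100 = 74.24%


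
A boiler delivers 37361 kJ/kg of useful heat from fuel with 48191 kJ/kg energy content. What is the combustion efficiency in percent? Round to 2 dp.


Efficiency = (Q_useful / Q_fuel) * 100
Efficiency = (37361 / 48191) * 100
Efficiency = 0.7753 * 100 = 77.53%


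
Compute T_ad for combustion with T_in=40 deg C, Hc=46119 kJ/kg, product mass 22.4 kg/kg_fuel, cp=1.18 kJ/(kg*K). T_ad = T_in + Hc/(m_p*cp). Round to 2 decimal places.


T_ad = T_in + Hc / (m_p * cp)
Denominator = 22.4 * 1.18 = 26.4320
Temperature rise = 46119 / 26.4320 = 1744.82 K
T_ad = 40 + 1744.82 = 1784.82 deg C


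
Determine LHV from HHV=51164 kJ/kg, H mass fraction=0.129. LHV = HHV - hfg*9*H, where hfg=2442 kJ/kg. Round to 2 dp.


LHV = HHV - hfg * 9 * H
Water correction = 2442 * 9 * 0.129 = 2835.162 kJ/kg
LHV = 51164 - 2835.162 = 48328.84 kJ/kg


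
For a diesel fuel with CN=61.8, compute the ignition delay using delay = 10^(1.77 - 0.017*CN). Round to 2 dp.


delay = 10^(1.77 - 0.017*CN)
Exponent = 1.77 - 0.017*61.8 = 0.7194
delay = 10^0.7194 = 5.24 ms


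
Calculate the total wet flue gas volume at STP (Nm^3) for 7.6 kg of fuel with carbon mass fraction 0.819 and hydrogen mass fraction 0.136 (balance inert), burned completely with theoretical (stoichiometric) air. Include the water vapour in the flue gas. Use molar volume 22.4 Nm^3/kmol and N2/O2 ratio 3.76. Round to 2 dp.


Per kg fuel: CO2 = (C/12 kmol)*22.4 = (0.819/12)*22.4 = 1.52880 Nm^3
Per kg fuel: H2O = (H/2 kmol)*22.4 = (0.136/2)*22.4 = 1.52320 Nm^3
O2 needed per kg fuel = C/12 + H/4 = 0.819/12 + 0.136/4 = 0.10225000 kmol
Per kg fuel: N2 = O2*3.76*22.4 = 0.10225000*3.76*22.4 = 8.61190 Nm^3
Total per kg = 1.52880 + 1.52320 + 8.61190 = 11.66390 Nm^3
Total = 11.66390 * 7.6 = 88.65 Nm^3


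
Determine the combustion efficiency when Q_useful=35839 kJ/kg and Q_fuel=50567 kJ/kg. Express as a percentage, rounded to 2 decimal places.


Efficiency = (Q_useful / Q_fuel) * 100
Efficiency = (35839 / 50567) * 100
Efficiency = 0.7087 * 100 = 70.87%


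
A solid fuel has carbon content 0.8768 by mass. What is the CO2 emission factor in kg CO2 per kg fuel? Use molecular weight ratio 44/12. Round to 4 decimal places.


EF = C_frac * (M_CO2 / M_C)
EF = 0.8768 * (44/12)
EF = 0.8768 * 3.666667 = 3.2149 kg_CO2/kg_fuel


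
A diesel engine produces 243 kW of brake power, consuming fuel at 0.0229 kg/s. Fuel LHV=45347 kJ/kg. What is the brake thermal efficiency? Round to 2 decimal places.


eta_BTE = (BP / (mf * LHV)) * 100
Denominator = 0.0229 * 45347 = 1038.4463 kW
eta_BTE = (243 / 1038.4463) * 100 = 23.40%


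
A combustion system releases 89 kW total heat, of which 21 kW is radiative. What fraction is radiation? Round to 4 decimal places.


f_rad = Q_rad / Q_total
f_rad = 21 / 89 = 0.2360


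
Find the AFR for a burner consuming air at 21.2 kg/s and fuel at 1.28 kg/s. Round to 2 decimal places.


AFR = m_air / m_fuel
AFR = 21.2 / 1.28 = 16.56


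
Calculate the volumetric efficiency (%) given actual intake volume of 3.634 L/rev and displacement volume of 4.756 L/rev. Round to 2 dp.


eta_v = (V_actual / V_disp) * 100
Ratio = 3.634 / 4.756 = 0.7641
eta_v = 0.7641 * 100 = 76.41%


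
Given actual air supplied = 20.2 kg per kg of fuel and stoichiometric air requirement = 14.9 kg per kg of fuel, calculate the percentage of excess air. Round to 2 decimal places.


Excess air = actual - stoichiometric = 20.2 - 14.9 = 5.30 kg/kg fuel
Excess air % = (excess / stoich) * 100 = (5.30 / 14.9) * 100 = 35.57%


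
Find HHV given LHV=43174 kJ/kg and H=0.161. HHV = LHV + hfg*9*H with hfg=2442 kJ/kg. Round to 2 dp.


HHV = LHV + hfg * 9 * H
Water addition = 2442 * 9 * 0.161 = 3538.458 kJ/kg
HHV = 43174 + 3538.458 = 46712.46 kJ/kg


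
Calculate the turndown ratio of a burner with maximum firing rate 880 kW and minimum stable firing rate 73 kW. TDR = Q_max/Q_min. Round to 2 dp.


TDR = Q_max / Q_min
TDR = 880 / 73 = 12.05


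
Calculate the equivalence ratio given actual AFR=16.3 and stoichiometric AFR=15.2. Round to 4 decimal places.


phi = AFR_stoich / AFR_actual
phi = 15.2 / 16.3 = 0.9325


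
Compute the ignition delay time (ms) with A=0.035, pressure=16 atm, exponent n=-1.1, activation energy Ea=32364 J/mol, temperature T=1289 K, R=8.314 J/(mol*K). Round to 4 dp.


tau = A * P^n * exp(Ea/(R*T))
P^n = 16^(-1.1) = 0.04736614
Ea/(R*T) = 32364/(8.314*1289) = 3.019947
exp(Ea/(R*T)) = 20.490196
tau = 0.035 * 0.04736614 * 20.490196 = 0.0340 ms


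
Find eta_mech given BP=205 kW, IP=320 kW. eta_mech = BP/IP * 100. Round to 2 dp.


eta_mech = (BP / IP) * 100
Ratio = 205 / 320 = 0.6406
eta_mech = 0.6406 * 100 = 64.06%


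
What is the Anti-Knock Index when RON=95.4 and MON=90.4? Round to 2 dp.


AKI = (RON + MON) / 2
AKI = (95.4 + 90.4) / 2
AKI = 185.8 / 2 = 92.90


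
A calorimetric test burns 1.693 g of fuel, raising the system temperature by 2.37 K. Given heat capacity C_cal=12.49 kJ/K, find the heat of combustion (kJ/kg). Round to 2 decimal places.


Hc = C_cal * delta_T / m_fuel
Q_released = 12.49 * 2.37 = 29.6013 kJ
m_fuel = 1.693 g = 1.693/1000 kg = 0.001693 kg
Hc = 29.6013 / 0.001693 = 17484.52 kJ/kg


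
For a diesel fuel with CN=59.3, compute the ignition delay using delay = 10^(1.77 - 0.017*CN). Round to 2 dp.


delay = 10^(1.77 - 0.017*CN)
Exponent = 1.77 - 0.017*59.3 = 0.7619
delay = 10^0.7619 = 5.78 ms


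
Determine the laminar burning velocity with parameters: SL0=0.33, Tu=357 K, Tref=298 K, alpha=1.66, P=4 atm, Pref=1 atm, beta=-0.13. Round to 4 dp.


SL = SL0 * (Tu/Tref)^alpha * (P/Pref)^beta
T ratio = 357/298 = 1.19798658
(T ratio)^alpha = 1.19798658^1.66 = 1.349678
(P/Pref)^beta = 4^(-0.13) = 0.835088
SL = 0.33 * 1.349678 * 0.835088 = 0.3719 m/s


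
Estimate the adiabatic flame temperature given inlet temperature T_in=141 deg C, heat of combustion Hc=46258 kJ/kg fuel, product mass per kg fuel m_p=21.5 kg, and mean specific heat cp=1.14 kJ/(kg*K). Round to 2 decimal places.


T_ad = T_in + Hc / (m_p * cp)
Denominator = 21.5 * 1.14 = 24.5100
Temperature rise = 46258 / 24.5100 = 1887.31 K
T_ad = 141 + 1887.31 = 2028.31 deg C


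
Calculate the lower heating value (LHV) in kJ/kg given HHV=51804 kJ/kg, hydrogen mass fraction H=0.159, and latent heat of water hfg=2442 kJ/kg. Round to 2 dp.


LHV = HHV - hfg * 9 * H
Water correction = 2442 * 9 * 0.159 = 3494.502 kJ/kg
LHV = 51804 - 3494.502 = 48309.50 kJ/kg


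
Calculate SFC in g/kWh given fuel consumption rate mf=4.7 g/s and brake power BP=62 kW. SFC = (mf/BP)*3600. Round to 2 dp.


SFC = (mf / BP) * 3600
Rate = 4.7 / 62 = 0.075806 g/(s*kW)
SFC = 0.075806 * 3600 = 272.90 g/kWh


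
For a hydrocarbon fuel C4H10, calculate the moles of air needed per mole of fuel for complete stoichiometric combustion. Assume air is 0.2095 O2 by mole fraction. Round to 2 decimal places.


Balanced combustion: C4H10 + 6.5 O2 -> 4 CO2 + 5 H2O
O2 needed = C + H/4 = 4 + 10/4 = 6.50 moles
Air moles = O2 / 0.2095 = 6.50 / 0.2095 = 31.03 moles air


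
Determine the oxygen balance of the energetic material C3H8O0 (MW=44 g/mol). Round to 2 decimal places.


OB = -1600 * (2C + H/2 - O) / MW
Inner = 2*3 + 8/2 - 0 = 10.00
OB = -1600 * 10.00 / 44 = -363.64%


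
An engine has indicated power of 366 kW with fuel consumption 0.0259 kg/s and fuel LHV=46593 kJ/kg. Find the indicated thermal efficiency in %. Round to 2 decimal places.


eta_ith = (IP / (mf * LHV)) * 100
Denominator = 0.0259 * 46593 = 1206.7587 kW
eta_ith = (366 / 1206.7587) * 100 = 30.33%


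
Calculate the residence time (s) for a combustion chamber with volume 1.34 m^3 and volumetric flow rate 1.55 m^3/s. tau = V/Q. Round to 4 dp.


tau = V / Q_flow
tau = 1.34 / 1.55 = 0.8645 s


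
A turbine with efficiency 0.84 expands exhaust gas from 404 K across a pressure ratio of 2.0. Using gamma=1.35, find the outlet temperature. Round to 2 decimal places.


T_out = T_in * (1 - eta * (1 - PR^(-(gamma-1)/gamma)))
Exponent = -(1.35-1)/1.35 = -0.25925926
PR^exp = 2.0^(-0.25925926) = 0.83551680
Factor = 1 - 0.84*(1 - 0.83551680) = 0.86183411
T_out = 404 * 0.86183411 = 348.18 K


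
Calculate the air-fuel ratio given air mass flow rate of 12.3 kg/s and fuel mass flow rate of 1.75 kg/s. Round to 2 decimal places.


AFR = m_air / m_fuel
AFR = 12.3 / 1.75 = 7.03


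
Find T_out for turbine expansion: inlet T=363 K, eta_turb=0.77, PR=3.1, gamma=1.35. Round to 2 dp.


T_out = T_in * (1 - eta * (1 - PR^(-(gamma-1)/gamma)))
Exponent = -(1.35-1)/1.35 = -0.25925926
PR^exp = 3.1^(-0.25925926) = 0.74577862
Factor = 1 - 0.77*(1 - 0.74577862) = 0.80424954
T_out = 363 * 0.80424954 = 291.94 K


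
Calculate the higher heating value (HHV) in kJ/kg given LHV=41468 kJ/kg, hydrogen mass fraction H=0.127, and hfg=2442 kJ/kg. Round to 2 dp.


HHV = LHV + hfg * 9 * H
Water addition = 2442 * 9 * 0.127 = 2791.206 kJ/kg
HHV = 41468 + 2791.206 = 44259.21 kJ/kg


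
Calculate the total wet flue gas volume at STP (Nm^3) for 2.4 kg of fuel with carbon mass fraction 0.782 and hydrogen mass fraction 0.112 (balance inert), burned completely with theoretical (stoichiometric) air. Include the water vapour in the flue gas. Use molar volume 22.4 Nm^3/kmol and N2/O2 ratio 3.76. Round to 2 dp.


Per kg fuel: CO2 = (C/12 kmol)*22.4 = (0.782/12)*22.4 = 1.45973 Nm^3
Per kg fuel: H2O = (H/2 kmol)*22.4 = (0.112/2)*22.4 = 1.25440 Nm^3
O2 needed per kg fuel = C/12 + H/4 = 0.782/12 + 0.112/4 = 0.09316667 kmol
Per kg fuel: N2 = O2*3.76*22.4 = 0.09316667*3.76*22.4 = 7.84687 Nm^3
Total per kg = 1.45973 + 1.25440 + 7.84687 = 10.56100 Nm^3
Total = 10.56100 * 2.4 = 25.35 Nm^3


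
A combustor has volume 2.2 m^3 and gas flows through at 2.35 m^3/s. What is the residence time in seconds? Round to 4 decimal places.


tau = V / Q_flow
tau = 2.2 / 2.35 = 0.9362 s


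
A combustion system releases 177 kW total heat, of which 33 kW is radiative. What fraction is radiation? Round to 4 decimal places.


f_rad = Q_rad / Q_total
f_rad = 33 / 177 = 0.1864


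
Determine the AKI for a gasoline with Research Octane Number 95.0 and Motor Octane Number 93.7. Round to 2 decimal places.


AKI = (RON + MON) / 2
AKI = (95.0 + 93.7) / 2
AKI = 188.7 / 2 = 94.35


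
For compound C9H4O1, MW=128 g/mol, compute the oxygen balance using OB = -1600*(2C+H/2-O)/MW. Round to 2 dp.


OB = -1600 * (2C + H/2 - O) / MW
Inner = 2*9 + 4/2 - 1 = 19.00
OB = -1600 * 19.00 / 128 = -237.50%


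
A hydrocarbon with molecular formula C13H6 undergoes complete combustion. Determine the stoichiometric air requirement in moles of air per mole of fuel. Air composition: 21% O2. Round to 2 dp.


Balanced combustion: C13H6 + 14.5 O2 -> 13 CO2 + 3 H2O
O2 needed = C + H/4 = 13 + 6/4 = 14.50 moles
Air moles = O2 / 0.21 = 14.50 / 0.21 = 69.05 moles air


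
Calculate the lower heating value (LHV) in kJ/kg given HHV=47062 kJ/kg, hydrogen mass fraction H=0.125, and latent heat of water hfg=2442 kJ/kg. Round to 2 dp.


LHV = HHV - hfg * 9 * H
Water correction = 2442 * 9 * 0.125 = 2747.250 kJ/kg
LHV = 47062 - 2747.250 = 44314.75 kJ/kg


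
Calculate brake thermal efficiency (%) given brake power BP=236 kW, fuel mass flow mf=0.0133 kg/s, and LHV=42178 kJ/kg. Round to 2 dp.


eta_BTE = (BP / (mf * LHV)) * 100
Denominator = 0.0133 * 42178 = 560.9674 kW
eta_BTE = (236 / 560.9674) * 100 = 42.07%


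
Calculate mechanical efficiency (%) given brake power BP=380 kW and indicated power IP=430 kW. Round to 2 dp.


eta_mech = (BP / IP) * 100
Ratio = 380 / 430 = 0.8837
eta_mech = 0.8837 * 100 = 88.37%


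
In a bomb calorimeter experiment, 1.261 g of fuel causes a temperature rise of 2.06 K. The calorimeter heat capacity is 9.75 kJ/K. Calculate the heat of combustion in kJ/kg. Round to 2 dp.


Hc = C_cal * delta_T / m_fuel
Q_released = 9.75 * 2.06 = 20.0850 kJ
m_fuel = 1.261 g = 1.261/1000 kg = 0.001261 kg
Hc = 20.0850 / 0.001261 = 15927.84 kJ/kg


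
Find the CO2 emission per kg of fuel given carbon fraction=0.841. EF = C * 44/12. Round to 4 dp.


EF = C_frac * (M_CO2 / M_C)
EF = 0.841 * (44/12)
EF = 0.841 * 3.666667 = 3.0837 kg_CO2/kg_fuel


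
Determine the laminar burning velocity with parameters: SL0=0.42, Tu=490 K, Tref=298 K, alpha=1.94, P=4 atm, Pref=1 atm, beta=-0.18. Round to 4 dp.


SL = SL0 * (Tu/Tref)^alpha * (P/Pref)^beta
T ratio = 490/298 = 1.64429530
(T ratio)^alpha = 1.64429530^1.94 = 2.624224
(P/Pref)^beta = 4^(-0.18) = 0.779165
SL = 0.42 * 2.624224 * 0.779165 = 0.8588 m/s


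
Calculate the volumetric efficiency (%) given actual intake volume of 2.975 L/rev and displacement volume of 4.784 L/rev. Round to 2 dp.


eta_v = (V_actual / V_disp) * 100
Ratio = 2.975 / 4.784 = 0.6219
eta_v = 0.6219 * 100 = 62.19%


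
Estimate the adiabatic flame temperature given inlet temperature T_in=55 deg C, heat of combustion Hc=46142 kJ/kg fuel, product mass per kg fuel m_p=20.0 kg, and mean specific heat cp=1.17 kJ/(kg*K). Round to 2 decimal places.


T_ad = T_in + Hc / (m_p * cp)
Denominator = 20.0 * 1.17 = 23.4000
Temperature rise = 46142 / 23.4000 = 1971.88 K
T_ad = 55 + 1971.88 = 2026.88 deg C


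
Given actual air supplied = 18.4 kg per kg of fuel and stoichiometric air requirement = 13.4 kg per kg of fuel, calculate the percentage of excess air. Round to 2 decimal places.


Excess air = actual - stoichiometric = 18.4 - 13.4 = 5.00 kg/kg fuel
Excess air % = (excess / stoich) * 100 = (5.00 / 13.4) * 100 = 37.31%


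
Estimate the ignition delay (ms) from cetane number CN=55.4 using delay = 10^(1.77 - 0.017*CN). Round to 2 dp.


delay = 10^(1.77 - 0.017*CN)
Exponent = 1.77 - 0.017*55.4 = 0.8282
delay = 10^0.8282 = 6.73 ms


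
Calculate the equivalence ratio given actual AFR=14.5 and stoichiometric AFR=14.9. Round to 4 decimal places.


phi = AFR_stoich / AFR_actual
phi = 14.9 / 14.5 = 1.0276


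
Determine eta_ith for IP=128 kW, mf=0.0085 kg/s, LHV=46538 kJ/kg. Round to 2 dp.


eta_ith = (IP / (mf * LHV)) * 100
Denominator = 0.0085 * 46538 = 395.5730 kW
eta_ith = (128 / 395.5730) * 100 = 32.36%


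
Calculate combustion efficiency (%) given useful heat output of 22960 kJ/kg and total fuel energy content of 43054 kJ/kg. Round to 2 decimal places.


Efficiency = (Q_useful / Q_fuel) * 100
Efficiency = (22960 / 43054) * 100
Efficiency = 0.5333 * 100 = 53.33%


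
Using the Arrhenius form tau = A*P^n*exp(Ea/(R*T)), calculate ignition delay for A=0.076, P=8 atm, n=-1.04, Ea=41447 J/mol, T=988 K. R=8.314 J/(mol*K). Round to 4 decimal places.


tau = A * P^n * exp(Ea/(R*T))
P^n = 8^(-1.04) = 0.11502346
Ea/(R*T) = 41447/(8.314*988) = 5.045755
exp(Ea/(R*T)) = 155.361512
tau = 0.076 * 0.11502346 * 155.361512 = 1.3581 ms


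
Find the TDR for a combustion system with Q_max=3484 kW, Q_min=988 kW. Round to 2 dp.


TDR = Q_max / Q_min
TDR = 3484 / 988 = 3.53


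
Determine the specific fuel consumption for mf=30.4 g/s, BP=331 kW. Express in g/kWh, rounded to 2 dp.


SFC = (mf / BP) * 3600
Rate = 30.4 / 331 = 0.091843 g/(s*kW)
SFC = 0.091843 * 3600 = 330.63 g/kWh
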